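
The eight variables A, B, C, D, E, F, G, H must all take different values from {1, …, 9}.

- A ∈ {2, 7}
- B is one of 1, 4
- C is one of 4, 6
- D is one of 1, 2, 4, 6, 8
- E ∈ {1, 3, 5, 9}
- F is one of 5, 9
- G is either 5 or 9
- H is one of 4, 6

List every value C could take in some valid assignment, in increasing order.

4, 6

C and H share exactly the 2 values {4, 6}; by pigeonhole those values go to them, so strike 4, 6 from B, D.
B must be 1 (only option left). So D, E can't be 1.
The 2 variables F and G are confined to {5, 9}, which locks those values in; drop them from E.
E's domain is down to {3}, so E = 3.
No further eliminations apply; C can still be any of 4, 6.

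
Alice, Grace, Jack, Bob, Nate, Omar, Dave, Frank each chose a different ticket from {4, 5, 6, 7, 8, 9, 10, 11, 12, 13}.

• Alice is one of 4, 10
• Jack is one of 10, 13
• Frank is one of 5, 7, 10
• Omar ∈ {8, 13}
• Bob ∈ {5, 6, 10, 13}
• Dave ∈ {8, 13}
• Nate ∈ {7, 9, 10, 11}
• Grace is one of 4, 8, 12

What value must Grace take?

12

Omar and Dave between them cover only {8, 13} — a naked pair. Remove those values from Grace, Jack, Bob.
Jack must be 10 (only option left). Eliminate 10 elsewhere: Alice, Bob, Nate, Frank.
Alice has just one choice, so Alice = 4. Remove 4 from Grace.
So Grace = 12.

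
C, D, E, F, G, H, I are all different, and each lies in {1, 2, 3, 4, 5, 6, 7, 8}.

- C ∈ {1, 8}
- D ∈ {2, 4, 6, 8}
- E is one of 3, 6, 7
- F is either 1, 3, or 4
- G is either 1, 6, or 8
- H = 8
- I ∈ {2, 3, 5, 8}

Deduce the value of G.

6

H has just one choice, so H = 8. So C, D, G, I can't be 8.
That leaves C = 1. Remove 1 from F, G.
So G = 6.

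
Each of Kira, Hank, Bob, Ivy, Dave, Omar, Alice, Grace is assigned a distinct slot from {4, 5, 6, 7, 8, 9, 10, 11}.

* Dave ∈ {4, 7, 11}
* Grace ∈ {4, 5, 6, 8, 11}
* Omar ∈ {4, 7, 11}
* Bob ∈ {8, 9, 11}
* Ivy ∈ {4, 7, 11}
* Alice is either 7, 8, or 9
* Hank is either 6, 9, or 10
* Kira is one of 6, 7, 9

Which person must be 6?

The 8 variables together cover exactly {4, 5, 6, 7, 8, 9, 10, 11} — 8 values for 8 variables — and 5 appears only in Grace's list, so Grace = 5.
Among the 7 still-open variables, 10 fits only Hank (and all 7 values in {4, 6, 7, 8, 9, 10, 11} must be used), so Hank = 10.
The 6 still-open variables together cover exactly {4, 6, 7, 8, 9, 11} — 6 values for 6 variables — and 6 appears only in Kira's list, so Kira = 6.

Kira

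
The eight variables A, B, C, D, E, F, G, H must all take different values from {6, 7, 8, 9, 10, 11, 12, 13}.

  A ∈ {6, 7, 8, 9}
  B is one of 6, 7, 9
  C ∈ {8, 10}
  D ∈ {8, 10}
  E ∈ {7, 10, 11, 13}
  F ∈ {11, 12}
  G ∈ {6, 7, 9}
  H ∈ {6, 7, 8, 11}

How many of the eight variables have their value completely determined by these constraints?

The 8 variables together cover exactly {6, 7, 8, 9, 10, 11, 12, 13} — 8 values for 8 variables — and 12 appears only in F's list, so F = 12.
The 7 still-open variables together cover exactly {6, 7, 8, 9, 10, 11, 13} — 7 values for 7 variables — and 13 appears only in E's list, so E = 13.
The 6 still-open variables together cover exactly {6, 7, 8, 9, 10, 11} — 6 values for 6 variables — and 11 appears only in H's list, so H = 11.
C and D share exactly the 2 values {8, 10}; by pigeonhole those values go to them, so strike 8, 10 from A.
Determined: E=13, F=12, H=11. The other variables each still have more than one consistent value. That makes 3.

3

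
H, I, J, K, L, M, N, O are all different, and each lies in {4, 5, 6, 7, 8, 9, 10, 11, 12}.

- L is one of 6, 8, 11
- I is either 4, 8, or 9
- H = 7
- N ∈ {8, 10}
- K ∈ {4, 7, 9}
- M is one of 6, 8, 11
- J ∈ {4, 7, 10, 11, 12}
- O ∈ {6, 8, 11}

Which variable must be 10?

N

H's domain is down to {7}, so H = 7. Eliminate 7 elsewhere: J, K.
The 7 still-open variables together cover exactly {4, 6, 8, 9, 10, 11, 12} — 7 values for 7 variables — and 12 appears only in J's list, so J = 12.
The 6 still-open variables draw from only 6 values {4, 6, 8, 9, 10, 11}, so each is used; only N can be 10, hence N = 10.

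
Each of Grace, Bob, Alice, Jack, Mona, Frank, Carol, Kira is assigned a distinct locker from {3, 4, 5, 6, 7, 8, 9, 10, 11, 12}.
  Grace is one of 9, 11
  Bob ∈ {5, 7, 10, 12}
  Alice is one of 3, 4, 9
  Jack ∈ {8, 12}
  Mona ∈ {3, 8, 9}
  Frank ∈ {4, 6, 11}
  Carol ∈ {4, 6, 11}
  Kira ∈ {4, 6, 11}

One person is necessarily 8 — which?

Mona

The 3 variables Frank, Carol, Kira are confined to {4, 6, 11}, which locks those values in; drop them from Grace, Alice.
Grace has just one choice, so Grace = 9. So Alice, Mona can't be 9.
Alice must be 3 (only option left). Eliminate 3 elsewhere: Mona.
So 8 goes to Mona.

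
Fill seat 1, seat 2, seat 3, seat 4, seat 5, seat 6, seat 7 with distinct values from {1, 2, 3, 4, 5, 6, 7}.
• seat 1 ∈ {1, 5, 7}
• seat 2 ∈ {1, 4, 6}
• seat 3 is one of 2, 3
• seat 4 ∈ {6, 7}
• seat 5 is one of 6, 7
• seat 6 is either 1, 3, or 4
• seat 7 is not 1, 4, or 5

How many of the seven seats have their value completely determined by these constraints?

1

The 7 variables draw from only 7 values {1, 2, 3, 4, 5, 6, 7}, so each is used; only seat 1 can be 5, hence seat 1 = 5.
seat 4 and seat 5 between them cover only {6, 7} — a naked pair. Remove those values from seat 2, seat 7.
seat 3 and seat 7 between them cover only {2, 3} — a naked pair. Remove those values from seat 6.
Determined: seat 1=5. The other seats each still have more than one consistent value. That makes 1.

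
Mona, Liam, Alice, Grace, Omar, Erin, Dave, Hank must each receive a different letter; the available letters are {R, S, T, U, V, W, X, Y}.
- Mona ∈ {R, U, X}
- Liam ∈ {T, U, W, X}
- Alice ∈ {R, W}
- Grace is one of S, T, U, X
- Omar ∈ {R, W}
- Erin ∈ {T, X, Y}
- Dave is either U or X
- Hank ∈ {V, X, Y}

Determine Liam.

The 8 variables together cover exactly {R, S, T, U, V, W, X, Y} — 8 values for 8 variables — and S appears only in Grace's list, so Grace = S.
The 7 still-open variables draw from only 7 values {R, T, U, V, W, X, Y}, so each is used; only Hank can be V, hence Hank = V.
Among the 6 still-open variables, Y fits only Erin (and all 6 values in {R, T, U, W, X, Y} must be used), so Erin = Y.
The 5 still-open variables draw from only 5 values {R, T, U, W, X}, so each is used; only Liam can be T, hence Liam = T.

T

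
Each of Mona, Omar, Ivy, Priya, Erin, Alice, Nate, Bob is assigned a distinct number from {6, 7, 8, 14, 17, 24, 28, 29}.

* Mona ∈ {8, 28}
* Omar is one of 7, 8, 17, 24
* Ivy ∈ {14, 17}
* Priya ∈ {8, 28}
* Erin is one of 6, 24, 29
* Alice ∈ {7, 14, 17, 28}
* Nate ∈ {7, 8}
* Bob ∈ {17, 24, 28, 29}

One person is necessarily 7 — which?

The 8 variables together cover exactly {6, 7, 8, 14, 17, 24, 28, 29} — 8 values for 8 variables — and 6 appears only in Erin's list, so Erin = 6.
Among the 7 still-open variables, 29 fits only Bob (and all 7 values in {7, 8, 14, 17, 24, 28, 29} must be used), so Bob = 29.
Among the 6 still-open variables, 24 fits only Omar (and all 6 values in {7, 8, 14, 17, 24, 28} must be used), so Omar = 24.
Mona and Priya between them cover only {8, 28} — a naked pair. Remove those values from Alice, Nate.
So 7 goes to Nate.

Nate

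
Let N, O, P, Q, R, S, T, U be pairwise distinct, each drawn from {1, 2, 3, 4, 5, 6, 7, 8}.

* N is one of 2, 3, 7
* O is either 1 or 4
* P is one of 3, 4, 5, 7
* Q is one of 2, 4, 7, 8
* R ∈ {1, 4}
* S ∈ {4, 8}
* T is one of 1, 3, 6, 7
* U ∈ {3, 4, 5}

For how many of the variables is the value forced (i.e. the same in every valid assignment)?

The 8 variables draw from only 8 values {1, 2, 3, 4, 5, 6, 7, 8}, so each is used; only T can be 6, hence T = 6.
O and R between them cover only {1, 4} — a naked pair. Remove those values from P, Q, S, U.
S has just one choice, so S = 8. Strike 8 from Q.
Determined: S=8, T=6. The other variables each still have more than one consistent value. That makes 2.

2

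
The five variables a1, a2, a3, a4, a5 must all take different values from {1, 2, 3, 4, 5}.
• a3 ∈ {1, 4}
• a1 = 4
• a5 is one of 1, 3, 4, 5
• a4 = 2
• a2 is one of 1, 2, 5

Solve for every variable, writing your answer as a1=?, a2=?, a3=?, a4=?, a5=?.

a1 must be 4 (only option left). Strike 4 from a3, a5.
That leaves a3 = 1. Remove 1 from a2, a5.
a4 has just one choice, so a4 = 2. Remove 2 from a2.
a2's domain is down to {5}, so a2 = 5. Remove 5 from a5.
a5 has just one choice, so a5 = 3.

a1=4, a2=5, a3=1, a4=2, a5=3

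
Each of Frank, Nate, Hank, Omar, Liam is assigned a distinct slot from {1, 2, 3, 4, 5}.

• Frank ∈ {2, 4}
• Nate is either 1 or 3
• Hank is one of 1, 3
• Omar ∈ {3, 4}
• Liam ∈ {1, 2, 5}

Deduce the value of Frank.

Among the 5 variables, 5 fits only Liam (and all 5 values in {1, 2, 3, 4, 5} must be used), so Liam = 5.
The 4 still-open variables together cover exactly {1, 2, 3, 4} — 4 values for 4 variables — and 2 appears only in Frank's list, so Frank = 2.

2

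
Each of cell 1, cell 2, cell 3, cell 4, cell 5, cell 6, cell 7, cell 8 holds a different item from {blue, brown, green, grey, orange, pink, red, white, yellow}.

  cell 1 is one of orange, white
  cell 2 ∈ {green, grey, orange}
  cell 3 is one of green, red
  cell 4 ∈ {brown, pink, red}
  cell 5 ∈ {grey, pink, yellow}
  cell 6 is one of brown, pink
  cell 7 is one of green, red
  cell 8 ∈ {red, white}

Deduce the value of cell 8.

Among the 8 variables, yellow fits only cell 5 (and all 8 values in {brown, green, grey, orange, pink, red, white, yellow} must be used), so cell 5 = yellow.
Among the 7 still-open variables, grey fits only cell 2 (and all 7 values in {brown, green, grey, orange, pink, red, white} must be used), so cell 2 = grey.
The 6 still-open variables draw from only 6 values {brown, green, orange, pink, red, white}, so each is used; only cell 1 can be orange, hence cell 1 = orange.
Among the 5 still-open variables, white fits only cell 8 (and all 5 values in {brown, green, pink, red, white} must be used), so cell 8 = white.

white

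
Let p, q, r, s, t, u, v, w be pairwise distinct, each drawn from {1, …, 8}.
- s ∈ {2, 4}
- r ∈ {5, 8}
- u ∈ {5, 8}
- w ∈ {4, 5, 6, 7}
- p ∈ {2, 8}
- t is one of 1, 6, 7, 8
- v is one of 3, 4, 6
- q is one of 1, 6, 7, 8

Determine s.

Among the 8 variables, 3 fits only v (and all 8 values in {1, 2, 3, 4, 5, 6, 7, 8} must be used), so v = 3.
The 2 variables r and u are confined to {5, 8}, which locks those values in; drop them from p, q, t, w.
p has just one choice, so p = 2. Strike 2 from s.
So s = 4.

4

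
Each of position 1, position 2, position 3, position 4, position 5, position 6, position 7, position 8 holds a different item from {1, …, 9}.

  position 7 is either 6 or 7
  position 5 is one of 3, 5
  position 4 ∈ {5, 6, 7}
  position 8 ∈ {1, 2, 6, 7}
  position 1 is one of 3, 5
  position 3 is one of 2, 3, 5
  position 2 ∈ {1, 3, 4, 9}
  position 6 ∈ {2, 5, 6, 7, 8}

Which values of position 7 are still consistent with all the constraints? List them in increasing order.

6, 7

position 1 and position 5 share exactly the 2 values {3, 5}; by pigeonhole those values go to them, so strike 3, 5 from position 2, position 3, position 4, position 6.
That leaves position 3 = 2. Strike 2 from position 6, position 8.
position 4 and position 7 share exactly the 2 values {6, 7}; by pigeonhole those values go to them, so strike 6, 7 from position 6, position 8.
That leaves position 6 = 8.
That leaves position 8 = 1. So position 2 can't be 1.
No further eliminations apply; position 7 can still be any of 6, 7.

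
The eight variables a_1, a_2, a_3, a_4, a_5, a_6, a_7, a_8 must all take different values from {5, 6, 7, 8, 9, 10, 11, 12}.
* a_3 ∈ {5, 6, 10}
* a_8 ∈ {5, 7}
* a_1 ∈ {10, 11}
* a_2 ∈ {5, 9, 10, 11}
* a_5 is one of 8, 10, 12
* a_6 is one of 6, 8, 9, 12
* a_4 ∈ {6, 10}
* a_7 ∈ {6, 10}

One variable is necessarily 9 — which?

The 8 variables together cover exactly {5, 6, 7, 8, 9, 10, 11, 12} — 8 values for 8 variables — and 7 appears only in a_8's list, so a_8 = 7.
a_4 and a_7 share exactly the 2 values {6, 10}; by pigeonhole those values go to them, so strike 6, 10 from a_1, a_2, a_3, a_5, a_6.
a_1 has just one choice, so a_1 = 11. Remove 11 from a_2.
a_3 must be 5 (only option left). Eliminate 5 elsewhere: a_2.
So 9 goes to a_2.

a_2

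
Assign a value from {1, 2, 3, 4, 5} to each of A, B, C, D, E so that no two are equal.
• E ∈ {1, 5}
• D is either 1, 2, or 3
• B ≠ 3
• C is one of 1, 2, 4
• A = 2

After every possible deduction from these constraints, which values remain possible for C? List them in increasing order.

1, 4

A has just one choice, so A = 2. So B, C, D can't be 2.
The 4 still-open variables draw from only 4 values {1, 3, 4, 5}, so each is used; only D can be 3, hence D = 3.
No further eliminations apply; C can still be any of 1, 4.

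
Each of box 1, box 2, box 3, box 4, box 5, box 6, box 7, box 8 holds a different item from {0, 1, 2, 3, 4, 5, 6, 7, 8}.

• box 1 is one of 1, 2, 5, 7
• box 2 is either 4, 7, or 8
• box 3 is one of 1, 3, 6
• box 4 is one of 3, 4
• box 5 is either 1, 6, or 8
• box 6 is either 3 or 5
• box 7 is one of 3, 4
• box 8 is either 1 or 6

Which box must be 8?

box 5

The 8 variables together cover exactly {1, 2, 3, 4, 5, 6, 7, 8} — 8 values for 8 variables — and 2 appears only in box 1's list, so box 1 = 2.
The 7 still-open variables together cover exactly {1, 3, 4, 5, 6, 7, 8} — 7 values for 7 variables — and 5 appears only in box 6's list, so box 6 = 5.
The 6 still-open variables draw from only 6 values {1, 3, 4, 6, 7, 8}, so each is used; only box 2 can be 7, hence box 2 = 7.
The 5 still-open variables together cover exactly {1, 3, 4, 6, 8} — 5 values for 5 variables — and 8 appears only in box 5's list, so box 5 = 8.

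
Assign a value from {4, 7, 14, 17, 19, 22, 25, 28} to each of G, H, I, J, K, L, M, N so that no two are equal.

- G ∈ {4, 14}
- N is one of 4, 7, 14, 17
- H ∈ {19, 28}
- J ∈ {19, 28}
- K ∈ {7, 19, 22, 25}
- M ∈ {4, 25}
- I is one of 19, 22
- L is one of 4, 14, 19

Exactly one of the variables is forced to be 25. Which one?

M

The 8 variables together cover exactly {4, 7, 14, 17, 19, 22, 25, 28} — 8 values for 8 variables — and 17 appears only in N's list, so N = 17.
Among the 7 still-open variables, 7 fits only K (and all 7 values in {4, 7, 14, 19, 22, 25, 28} must be used), so K = 7.
Among the 6 still-open variables, 22 fits only I (and all 6 values in {4, 14, 19, 22, 25, 28} must be used), so I = 22.
The 5 still-open variables draw from only 5 values {4, 14, 19, 25, 28}, so each is used; only M can be 25, hence M = 25.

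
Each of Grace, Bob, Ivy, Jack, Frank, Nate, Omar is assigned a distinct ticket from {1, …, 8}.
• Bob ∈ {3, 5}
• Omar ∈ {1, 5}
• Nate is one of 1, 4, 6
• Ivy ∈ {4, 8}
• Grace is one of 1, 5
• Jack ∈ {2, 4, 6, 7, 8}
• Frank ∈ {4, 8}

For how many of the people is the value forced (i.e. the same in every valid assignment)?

2

The 2 variables Grace and Omar are confined to {1, 5}, which locks those values in; drop them from Bob, Nate.
Bob has just one choice, so Bob = 3.
The 2 variables Ivy and Frank are confined to {4, 8}, which locks those values in; drop them from Jack, Nate.
Nate must be 6 (only option left). Eliminate 6 elsewhere: Jack.
Determined: Bob=3, Nate=6. The other people each still have more than one consistent value. That makes 2.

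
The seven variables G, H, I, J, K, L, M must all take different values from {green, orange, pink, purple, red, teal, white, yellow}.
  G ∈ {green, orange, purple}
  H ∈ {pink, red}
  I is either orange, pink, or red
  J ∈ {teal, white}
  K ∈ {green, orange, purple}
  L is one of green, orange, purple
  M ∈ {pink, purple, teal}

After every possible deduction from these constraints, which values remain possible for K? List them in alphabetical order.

green, orange, purple

Among the 7 variables, white fits only J (and all 7 values in {green, orange, pink, purple, red, teal, white} must be used), so J = white.
The 6 still-open variables draw from only 6 values {green, orange, pink, purple, red, teal}, so each is used; only M can be teal, hence M = teal.
The 3 variables G, K, L are confined to {green, orange, purple}, which locks those values in; drop them from I.
No further eliminations apply; K can still be any of green, orange, purple.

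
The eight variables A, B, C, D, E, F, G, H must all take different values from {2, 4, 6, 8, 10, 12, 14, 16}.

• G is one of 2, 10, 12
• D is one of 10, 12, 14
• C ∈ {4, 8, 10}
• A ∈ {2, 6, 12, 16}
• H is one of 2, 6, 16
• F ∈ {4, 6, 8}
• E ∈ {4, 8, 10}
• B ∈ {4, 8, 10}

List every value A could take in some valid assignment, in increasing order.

The 8 variables together cover exactly {2, 4, 6, 8, 10, 12, 14, 16} — 8 values for 8 variables — and 14 appears only in D's list, so D = 14.
B, C, E share exactly the 3 values {4, 8, 10}; by pigeonhole those values go to them, so strike 4, 8, 10 from F, G.
F has just one choice, so F = 6. Eliminate 6 elsewhere: A, H.
No further eliminations apply; A can still be any of 2, 12, 16.

2, 12, 16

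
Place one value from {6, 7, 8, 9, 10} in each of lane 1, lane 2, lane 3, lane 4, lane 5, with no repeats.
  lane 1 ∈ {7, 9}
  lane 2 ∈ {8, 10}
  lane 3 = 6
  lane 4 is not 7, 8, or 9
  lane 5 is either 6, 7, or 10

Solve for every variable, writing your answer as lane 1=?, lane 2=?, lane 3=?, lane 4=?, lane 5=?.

lane 3 must be 6 (only option left). So lane 4, lane 5 can't be 6.
That leaves lane 4 = 10. Remove 10 from lane 2, lane 5.
lane 5 must be 7 (only option left). So lane 1 can't be 7.
That leaves lane 1 = 9.
lane 2's domain is down to {8}, so lane 2 = 8.

lane 1=9, lane 2=8, lane 3=6, lane 4=10, lane 5=7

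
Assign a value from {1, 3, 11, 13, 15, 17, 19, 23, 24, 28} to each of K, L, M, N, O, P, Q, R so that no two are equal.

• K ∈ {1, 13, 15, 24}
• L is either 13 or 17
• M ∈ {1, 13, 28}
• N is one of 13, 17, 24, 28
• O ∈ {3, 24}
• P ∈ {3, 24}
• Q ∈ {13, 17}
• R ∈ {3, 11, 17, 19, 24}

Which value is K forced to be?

L and Q share exactly the 2 values {13, 17}; by pigeonhole those values go to them, so strike 13, 17 from K, M, N, R.
The 2 variables O and P are confined to {3, 24}, which locks those values in; drop them from K, N, R.
N's domain is down to {28}, so N = 28. Remove 28 from M.
M's domain is down to {1}, so M = 1. Remove 1 from K.
So K = 15.

15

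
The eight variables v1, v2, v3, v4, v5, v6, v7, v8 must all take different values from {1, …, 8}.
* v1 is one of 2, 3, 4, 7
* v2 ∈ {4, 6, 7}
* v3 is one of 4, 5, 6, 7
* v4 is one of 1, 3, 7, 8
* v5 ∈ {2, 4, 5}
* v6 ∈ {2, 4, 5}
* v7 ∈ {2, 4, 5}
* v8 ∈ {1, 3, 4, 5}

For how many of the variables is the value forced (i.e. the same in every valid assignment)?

The 8 variables draw from only 8 values {1, 2, 3, 4, 5, 6, 7, 8}, so each is used; only v4 can be 8, hence v4 = 8.
The 7 still-open variables together cover exactly {1, 2, 3, 4, 5, 6, 7} — 7 values for 7 variables — and 1 appears only in v8's list, so v8 = 1.
The 6 still-open variables draw from only 6 values {2, 3, 4, 5, 6, 7}, so each is used; only v1 can be 3, hence v1 = 3.
The 3 variables v5, v6, v7 are confined to {2, 4, 5}, which locks those values in; drop them from v2, v3.
Determined: v1=3, v4=8, v8=1. The other variables each still have more than one consistent value. That makes 3.

3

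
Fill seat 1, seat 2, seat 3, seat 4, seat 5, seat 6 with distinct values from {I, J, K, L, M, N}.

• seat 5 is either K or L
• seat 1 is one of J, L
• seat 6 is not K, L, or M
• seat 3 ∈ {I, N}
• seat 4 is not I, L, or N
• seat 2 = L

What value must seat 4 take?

M

seat 2's domain is down to {L}, so seat 2 = L. Eliminate L elsewhere: seat 1, seat 5.
seat 5 has just one choice, so seat 5 = K. Eliminate K elsewhere: seat 4.
That leaves seat 1 = J. So seat 4, seat 6 can't be J.
So seat 4 = M.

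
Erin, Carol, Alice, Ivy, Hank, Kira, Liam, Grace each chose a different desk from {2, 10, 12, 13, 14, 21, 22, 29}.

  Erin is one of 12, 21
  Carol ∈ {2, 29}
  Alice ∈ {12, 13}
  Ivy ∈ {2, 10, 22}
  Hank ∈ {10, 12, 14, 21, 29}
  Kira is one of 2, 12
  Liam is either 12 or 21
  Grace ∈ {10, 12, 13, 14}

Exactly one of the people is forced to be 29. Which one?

Carol

Among the 8 variables, 22 fits only Ivy (and all 8 values in {2, 10, 12, 13, 14, 21, 22, 29} must be used), so Ivy = 22.
Erin and Liam between them cover only {12, 21} — a naked pair. Remove those values from Alice, Hank, Kira, Grace.
Alice has just one choice, so Alice = 13. Eliminate 13 elsewhere: Grace.
That leaves Kira = 2. So Carol can't be 2.
So 29 goes to Carol.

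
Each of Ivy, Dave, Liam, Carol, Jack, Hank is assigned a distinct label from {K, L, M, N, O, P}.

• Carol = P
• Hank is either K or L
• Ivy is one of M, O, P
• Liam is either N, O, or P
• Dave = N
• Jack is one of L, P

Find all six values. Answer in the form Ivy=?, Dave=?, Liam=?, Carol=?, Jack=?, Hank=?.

Dave must be N (only option left). Strike N from Liam.
That leaves Carol = P. So Ivy, Liam, Jack can't be P.
Jack's domain is down to {L}, so Jack = L. Strike L from Hank.
Hank's domain is down to {K}, so Hank = K.
Liam's domain is down to {O}, so Liam = O. Eliminate O elsewhere: Ivy.
Ivy must be M (only option left).

Ivy=M, Dave=N, Liam=O, Carol=P, Jack=L, Hank=K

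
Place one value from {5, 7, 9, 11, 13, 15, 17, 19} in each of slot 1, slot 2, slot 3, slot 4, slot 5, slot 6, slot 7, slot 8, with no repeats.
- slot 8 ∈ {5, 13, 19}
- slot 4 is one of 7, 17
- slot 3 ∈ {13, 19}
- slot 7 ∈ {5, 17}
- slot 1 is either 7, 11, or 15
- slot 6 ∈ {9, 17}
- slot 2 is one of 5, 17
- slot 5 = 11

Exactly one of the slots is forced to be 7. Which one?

slot 5 has just one choice, so slot 5 = 11. Eliminate 11 elsewhere: slot 1.
The 7 still-open variables draw from only 7 values {5, 7, 9, 13, 15, 17, 19}, so each is used; only slot 6 can be 9, hence slot 6 = 9.
The 6 still-open variables together cover exactly {5, 7, 13, 15, 17, 19} — 6 values for 6 variables — and 15 appears only in slot 1's list, so slot 1 = 15.
The 5 still-open variables together cover exactly {5, 7, 13, 17, 19} — 5 values for 5 variables — and 7 appears only in slot 4's list, so slot 4 = 7.

slot 4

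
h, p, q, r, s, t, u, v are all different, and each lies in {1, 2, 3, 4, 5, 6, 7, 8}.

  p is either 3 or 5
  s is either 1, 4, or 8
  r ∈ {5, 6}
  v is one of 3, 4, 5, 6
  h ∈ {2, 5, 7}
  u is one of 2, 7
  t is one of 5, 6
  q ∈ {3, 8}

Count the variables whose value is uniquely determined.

Among the 8 variables, 1 fits only s (and all 8 values in {1, 2, 3, 4, 5, 6, 7, 8} must be used), so s = 1.
Among the 7 still-open variables, 4 fits only v (and all 7 values in {2, 3, 4, 5, 6, 7, 8} must be used), so v = 4.
The 6 still-open variables draw from only 6 values {2, 3, 5, 6, 7, 8}, so each is used; only q can be 8, hence q = 8.
Among the 5 still-open variables, 3 fits only p (and all 5 values in {2, 3, 5, 6, 7} must be used), so p = 3.
The 2 variables r and t are confined to {5, 6}, which locks those values in; drop them from h.
Determined: p=3, q=8, s=1, v=4. The other variables each still have more than one consistent value. That makes 4.

4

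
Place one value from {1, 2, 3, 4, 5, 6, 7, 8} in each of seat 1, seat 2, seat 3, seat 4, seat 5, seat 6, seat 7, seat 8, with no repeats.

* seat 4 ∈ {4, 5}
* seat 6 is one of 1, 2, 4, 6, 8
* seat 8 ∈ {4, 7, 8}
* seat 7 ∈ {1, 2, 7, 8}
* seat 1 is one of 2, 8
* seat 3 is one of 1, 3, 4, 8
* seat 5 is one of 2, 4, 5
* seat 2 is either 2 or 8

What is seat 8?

The 8 variables together cover exactly {1, 2, 3, 4, 5, 6, 7, 8} — 8 values for 8 variables — and 3 appears only in seat 3's list, so seat 3 = 3.
Among the 7 still-open variables, 6 fits only seat 6 (and all 7 values in {1, 2, 4, 5, 6, 7, 8} must be used), so seat 6 = 6.
Among the 6 still-open variables, 1 fits only seat 7 (and all 6 values in {1, 2, 4, 5, 7, 8} must be used), so seat 7 = 1.
The 5 still-open variables draw from only 5 values {2, 4, 5, 7, 8}, so each is used; only seat 8 can be 7, hence seat 8 = 7.

7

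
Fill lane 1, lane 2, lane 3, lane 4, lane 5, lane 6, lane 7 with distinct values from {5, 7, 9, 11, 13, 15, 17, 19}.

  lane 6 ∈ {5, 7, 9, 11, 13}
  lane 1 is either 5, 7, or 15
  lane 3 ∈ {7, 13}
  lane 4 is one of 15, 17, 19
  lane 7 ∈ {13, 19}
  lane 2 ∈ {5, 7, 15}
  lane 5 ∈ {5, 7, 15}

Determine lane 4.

17

lane 1, lane 2, lane 5 between them cover only {5, 7, 15} — a naked triple. Remove those values from lane 3, lane 4, lane 6.
lane 3 must be 13 (only option left). Strike 13 from lane 6, lane 7.
lane 7's domain is down to {19}, so lane 7 = 19. Strike 19 from lane 4.
So lane 4 = 17.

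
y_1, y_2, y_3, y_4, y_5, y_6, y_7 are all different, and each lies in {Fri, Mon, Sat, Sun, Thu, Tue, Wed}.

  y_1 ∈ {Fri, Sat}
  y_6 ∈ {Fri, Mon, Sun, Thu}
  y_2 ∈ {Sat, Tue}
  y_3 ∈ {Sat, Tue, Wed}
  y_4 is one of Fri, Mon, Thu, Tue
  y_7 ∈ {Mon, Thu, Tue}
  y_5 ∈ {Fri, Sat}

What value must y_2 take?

The 7 variables draw from only 7 values {Fri, Mon, Sat, Sun, Thu, Tue, Wed}, so each is used; only y_6 can be Sun, hence y_6 = Sun.
The 6 still-open variables together cover exactly {Fri, Mon, Sat, Thu, Tue, Wed} — 6 values for 6 variables — and Wed appears only in y_3's list, so y_3 = Wed.
The 2 variables y_1 and y_5 are confined to {Fri, Sat}, which locks those values in; drop them from y_2, y_4.
So y_2 = Tue.

Tue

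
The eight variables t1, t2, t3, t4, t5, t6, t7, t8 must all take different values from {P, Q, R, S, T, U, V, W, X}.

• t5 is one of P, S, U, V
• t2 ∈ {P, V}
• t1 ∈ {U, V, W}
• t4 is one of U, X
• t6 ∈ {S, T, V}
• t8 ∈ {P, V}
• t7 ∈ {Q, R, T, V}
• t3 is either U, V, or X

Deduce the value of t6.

The 2 variables t2 and t8 are confined to {P, V}, which locks those values in; drop them from t1, t3, t5, t6, t7.
t3 and t4 between them cover only {U, X} — a naked pair. Remove those values from t1, t5.
t1's domain is down to {W}, so t1 = W.
t5 has just one choice, so t5 = S. Remove S from t6.
So t6 = T.

T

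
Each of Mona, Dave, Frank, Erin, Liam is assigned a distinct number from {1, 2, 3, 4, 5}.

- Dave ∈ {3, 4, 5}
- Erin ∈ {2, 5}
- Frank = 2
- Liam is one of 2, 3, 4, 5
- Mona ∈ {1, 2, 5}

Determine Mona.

1

Frank must be 2 (only option left). Strike 2 from Mona, Erin, Liam.
Erin's domain is down to {5}, so Erin = 5. Remove 5 from Mona, Dave, Liam.
So Mona = 1.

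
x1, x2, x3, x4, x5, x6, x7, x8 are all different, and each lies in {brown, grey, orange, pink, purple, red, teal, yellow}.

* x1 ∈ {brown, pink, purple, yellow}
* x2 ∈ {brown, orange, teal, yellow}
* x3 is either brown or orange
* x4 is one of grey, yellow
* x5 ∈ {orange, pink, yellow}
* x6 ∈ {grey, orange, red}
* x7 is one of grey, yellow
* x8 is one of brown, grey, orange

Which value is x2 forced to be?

The 8 variables draw from only 8 values {brown, grey, orange, pink, purple, red, teal, yellow}, so each is used; only x1 can be purple, hence x1 = purple.
Among the 7 still-open variables, pink fits only x5 (and all 7 values in {brown, grey, orange, pink, red, teal, yellow} must be used), so x5 = pink.
The 6 still-open variables draw from only 6 values {brown, grey, orange, red, teal, yellow}, so each is used; only x6 can be red, hence x6 = red.
The 5 still-open variables together cover exactly {brown, grey, orange, teal, yellow} — 5 values for 5 variables — and teal appears only in x2's list, so x2 = teal.

teal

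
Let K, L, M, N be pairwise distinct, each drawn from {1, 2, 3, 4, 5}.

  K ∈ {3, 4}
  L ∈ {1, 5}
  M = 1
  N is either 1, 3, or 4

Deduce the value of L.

5

M's domain is down to {1}, so M = 1. So L, N can't be 1.
So L = 5.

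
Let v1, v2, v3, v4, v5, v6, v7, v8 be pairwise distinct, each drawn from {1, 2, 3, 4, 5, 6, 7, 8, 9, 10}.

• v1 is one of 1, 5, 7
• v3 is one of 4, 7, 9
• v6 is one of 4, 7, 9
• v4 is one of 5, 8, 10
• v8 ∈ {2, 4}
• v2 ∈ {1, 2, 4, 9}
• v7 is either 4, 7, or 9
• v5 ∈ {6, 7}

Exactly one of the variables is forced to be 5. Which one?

v1

The 3 variables v3, v6, v7 are confined to {4, 7, 9}, which locks those values in; drop them from v1, v2, v5, v8.
v5 must be 6 (only option left).
That leaves v8 = 2. So v2 can't be 2.
That leaves v2 = 1. Eliminate 1 elsewhere: v1.
So 5 goes to v1.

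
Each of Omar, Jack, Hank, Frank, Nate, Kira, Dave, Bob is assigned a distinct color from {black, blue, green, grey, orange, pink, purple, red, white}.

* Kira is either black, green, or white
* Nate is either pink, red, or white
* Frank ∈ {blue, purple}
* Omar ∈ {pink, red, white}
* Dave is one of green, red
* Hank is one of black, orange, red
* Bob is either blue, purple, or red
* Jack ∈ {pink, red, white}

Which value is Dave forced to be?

green

The 8 variables draw from only 8 values {black, blue, green, orange, pink, purple, red, white}, so each is used; only Hank can be orange, hence Hank = orange.
The 7 still-open variables together cover exactly {black, blue, green, pink, purple, red, white} — 7 values for 7 variables — and black appears only in Kira's list, so Kira = black.
The 6 still-open variables draw from only 6 values {blue, green, pink, purple, red, white}, so each is used; only Dave can be green, hence Dave = green.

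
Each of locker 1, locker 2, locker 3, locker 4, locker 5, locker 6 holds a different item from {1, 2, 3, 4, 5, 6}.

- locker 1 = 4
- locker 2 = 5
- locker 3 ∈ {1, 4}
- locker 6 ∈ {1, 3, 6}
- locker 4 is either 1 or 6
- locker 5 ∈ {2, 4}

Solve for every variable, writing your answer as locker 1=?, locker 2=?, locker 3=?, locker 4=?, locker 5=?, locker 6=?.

locker 1's domain is down to {4}, so locker 1 = 4. Eliminate 4 elsewhere: locker 3, locker 5.
locker 2 has just one choice, so locker 2 = 5.
locker 3 has just one choice, so locker 3 = 1. Eliminate 1 elsewhere: locker 4, locker 6.
locker 4 has just one choice, so locker 4 = 6. Eliminate 6 elsewhere: locker 6.
locker 5 has just one choice, so locker 5 = 2.
locker 6 must be 3 (only option left).

locker 1=4, locker 2=5, locker 3=1, locker 4=6, locker 5=2, locker 6=3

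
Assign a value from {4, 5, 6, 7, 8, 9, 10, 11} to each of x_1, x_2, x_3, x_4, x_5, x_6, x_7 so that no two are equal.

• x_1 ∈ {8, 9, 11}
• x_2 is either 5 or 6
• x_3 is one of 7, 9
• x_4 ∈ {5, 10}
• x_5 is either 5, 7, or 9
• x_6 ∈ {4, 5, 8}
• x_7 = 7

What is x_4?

x_7's domain is down to {7}, so x_7 = 7. Remove 7 from x_3, x_5.
x_3's domain is down to {9}, so x_3 = 9. So x_1, x_5 can't be 9.
x_5 must be 5 (only option left). So x_2, x_4, x_6 can't be 5.
So x_4 = 10.

10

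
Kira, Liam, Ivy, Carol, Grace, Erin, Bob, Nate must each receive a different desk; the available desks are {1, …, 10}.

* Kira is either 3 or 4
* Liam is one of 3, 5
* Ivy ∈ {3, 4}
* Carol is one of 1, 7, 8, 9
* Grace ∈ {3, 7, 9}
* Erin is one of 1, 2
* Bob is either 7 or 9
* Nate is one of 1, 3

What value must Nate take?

The 8 variables together cover exactly {1, 2, 3, 4, 5, 7, 8, 9} — 8 values for 8 variables — and 2 appears only in Erin's list, so Erin = 2.
Among the 7 still-open variables, 5 fits only Liam (and all 7 values in {1, 3, 4, 5, 7, 8, 9} must be used), so Liam = 5.
Among the 6 still-open variables, 8 fits only Carol (and all 6 values in {1, 3, 4, 7, 8, 9} must be used), so Carol = 8.
The 5 still-open variables together cover exactly {1, 3, 4, 7, 9} — 5 values for 5 variables — and 1 appears only in Nate's list, so Nate = 1.

1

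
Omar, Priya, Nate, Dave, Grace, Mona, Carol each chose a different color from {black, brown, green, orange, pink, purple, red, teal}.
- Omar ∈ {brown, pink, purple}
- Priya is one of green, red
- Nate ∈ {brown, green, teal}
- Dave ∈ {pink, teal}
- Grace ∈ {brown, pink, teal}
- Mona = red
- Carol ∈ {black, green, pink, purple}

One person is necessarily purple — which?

Omar

Mona must be red (only option left). Eliminate red elsewhere: Priya.
Priya has just one choice, so Priya = green. Remove green from Nate, Carol.
The 5 still-open variables draw from only 5 values {black, brown, pink, purple, teal}, so each is used; only Carol can be black, hence Carol = black.
Among the 4 still-open variables, purple fits only Omar (and all 4 values in {brown, pink, purple, teal} must be used), so Omar = purple.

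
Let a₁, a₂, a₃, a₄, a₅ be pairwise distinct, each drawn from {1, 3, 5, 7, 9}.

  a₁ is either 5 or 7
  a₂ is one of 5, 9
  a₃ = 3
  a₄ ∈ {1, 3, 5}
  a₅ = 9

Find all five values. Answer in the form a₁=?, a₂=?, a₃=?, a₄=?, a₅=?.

a₁=7, a₂=5, a₃=3, a₄=1, a₅=9

a₃ must be 3 (only option left). So a₄ can't be 3.
That leaves a₅ = 9. Remove 9 from a₂.
a₂ has just one choice, so a₂ = 5. Eliminate 5 elsewhere: a₁, a₄.
That leaves a₄ = 1.
That leaves a₁ = 7.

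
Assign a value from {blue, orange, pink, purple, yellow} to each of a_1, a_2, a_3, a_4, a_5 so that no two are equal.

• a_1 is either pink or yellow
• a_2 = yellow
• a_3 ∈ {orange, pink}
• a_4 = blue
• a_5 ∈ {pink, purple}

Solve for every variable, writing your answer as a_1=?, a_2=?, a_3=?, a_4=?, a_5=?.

a_2 must be yellow (only option left). So a_1 can't be yellow.
a_4's domain is down to {blue}, so a_4 = blue.
a_1 must be pink (only option left). Eliminate pink elsewhere: a_3, a_5.
a_3 has just one choice, so a_3 = orange.
a_5 must be purple (only option left).

a_1=pink, a_2=yellow, a_3=orange, a_4=blue, a_5=purple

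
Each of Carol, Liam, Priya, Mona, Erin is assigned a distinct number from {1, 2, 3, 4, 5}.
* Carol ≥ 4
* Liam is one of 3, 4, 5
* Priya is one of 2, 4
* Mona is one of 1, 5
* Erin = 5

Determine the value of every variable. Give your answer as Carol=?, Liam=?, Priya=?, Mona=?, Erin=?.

Carol=4, Liam=3, Priya=2, Mona=1, Erin=5

Erin has just one choice, so Erin = 5. Eliminate 5 elsewhere: Carol, Liam, Mona.
Carol has just one choice, so Carol = 4. Remove 4 from Liam, Priya.
Liam must be 3 (only option left).
Priya has just one choice, so Priya = 2.
That leaves Mona = 1.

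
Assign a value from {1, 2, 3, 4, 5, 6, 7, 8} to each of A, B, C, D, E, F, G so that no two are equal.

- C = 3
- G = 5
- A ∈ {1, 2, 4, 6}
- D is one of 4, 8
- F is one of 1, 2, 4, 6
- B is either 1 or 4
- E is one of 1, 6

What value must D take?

8

C has just one choice, so C = 3.
G's domain is down to {5}, so G = 5.
The 5 still-open variables together cover exactly {1, 2, 4, 6, 8} — 5 values for 5 variables — and 8 appears only in D's list, so D = 8.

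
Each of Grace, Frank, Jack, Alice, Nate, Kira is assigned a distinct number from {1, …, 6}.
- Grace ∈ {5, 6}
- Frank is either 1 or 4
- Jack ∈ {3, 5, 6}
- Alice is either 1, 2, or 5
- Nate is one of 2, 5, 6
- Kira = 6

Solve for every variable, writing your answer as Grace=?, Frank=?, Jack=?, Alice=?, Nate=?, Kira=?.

Kira must be 6 (only option left). Eliminate 6 elsewhere: Grace, Jack, Nate.
Grace has just one choice, so Grace = 5. Eliminate 5 elsewhere: Jack, Alice, Nate.
Jack must be 3 (only option left).
Nate's domain is down to {2}, so Nate = 2. Strike 2 from Alice.
Alice has just one choice, so Alice = 1. Eliminate 1 elsewhere: Frank.
Frank must be 4 (only option left).

Grace=5, Frank=4, Jack=3, Alice=1, Nate=2, Kira=6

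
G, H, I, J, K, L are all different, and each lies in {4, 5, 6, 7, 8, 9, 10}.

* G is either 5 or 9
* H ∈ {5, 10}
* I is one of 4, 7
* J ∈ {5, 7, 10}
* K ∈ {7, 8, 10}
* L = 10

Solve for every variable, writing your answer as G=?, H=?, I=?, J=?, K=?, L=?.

L has just one choice, so L = 10. Strike 10 from H, J, K.
H must be 5 (only option left). So G, J can't be 5.
J has just one choice, so J = 7. Strike 7 from I, K.
K has just one choice, so K = 8.
G's domain is down to {9}, so G = 9.
I must be 4 (only option left).

G=9, H=5, I=4, J=7, K=8, L=10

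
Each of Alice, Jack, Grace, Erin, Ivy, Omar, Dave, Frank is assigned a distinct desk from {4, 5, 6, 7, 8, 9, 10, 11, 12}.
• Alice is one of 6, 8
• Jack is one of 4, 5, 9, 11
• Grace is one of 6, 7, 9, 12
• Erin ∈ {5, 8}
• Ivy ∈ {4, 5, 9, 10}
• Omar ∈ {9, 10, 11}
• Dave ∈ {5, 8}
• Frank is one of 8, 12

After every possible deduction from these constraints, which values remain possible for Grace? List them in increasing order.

The 2 variables Erin and Dave are confined to {5, 8}, which locks those values in; drop them from Alice, Jack, Ivy, Frank.
Alice has just one choice, so Alice = 6. So Grace can't be 6.
Frank has just one choice, so Frank = 12. So Grace can't be 12.
No further eliminations apply; Grace can still be any of 7, 9.

7, 9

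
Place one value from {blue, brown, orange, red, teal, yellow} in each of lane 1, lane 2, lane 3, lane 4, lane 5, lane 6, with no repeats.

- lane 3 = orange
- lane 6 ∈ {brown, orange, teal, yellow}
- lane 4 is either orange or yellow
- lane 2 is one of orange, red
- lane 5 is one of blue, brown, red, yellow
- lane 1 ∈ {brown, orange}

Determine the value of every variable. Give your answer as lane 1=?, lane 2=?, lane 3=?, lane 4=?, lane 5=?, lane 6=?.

lane 1=brown, lane 2=red, lane 3=orange, lane 4=yellow, lane 5=blue, lane 6=teal

lane 3 has just one choice, so lane 3 = orange. Eliminate orange elsewhere: lane 1, lane 2, lane 4, lane 6.
lane 4's domain is down to {yellow}, so lane 4 = yellow. Strike yellow from lane 5, lane 6.
That leaves lane 1 = brown. So lane 5, lane 6 can't be brown.
lane 2 must be red (only option left). Remove red from lane 5.
lane 5 has just one choice, so lane 5 = blue.
lane 6 must be teal (only option left).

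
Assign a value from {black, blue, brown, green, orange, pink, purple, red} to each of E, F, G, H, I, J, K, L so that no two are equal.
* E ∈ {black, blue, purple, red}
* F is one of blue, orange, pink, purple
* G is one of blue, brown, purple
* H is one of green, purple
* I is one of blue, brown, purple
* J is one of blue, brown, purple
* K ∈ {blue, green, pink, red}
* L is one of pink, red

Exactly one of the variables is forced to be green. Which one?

H

Among the 8 variables, black fits only E (and all 8 values in {black, blue, brown, green, orange, pink, purple, red} must be used), so E = black.
The 7 still-open variables draw from only 7 values {blue, brown, green, orange, pink, purple, red}, so each is used; only F can be orange, hence F = orange.
The 3 variables G, I, J are confined to {blue, brown, purple}, which locks those values in; drop them from H, K.
So green goes to H.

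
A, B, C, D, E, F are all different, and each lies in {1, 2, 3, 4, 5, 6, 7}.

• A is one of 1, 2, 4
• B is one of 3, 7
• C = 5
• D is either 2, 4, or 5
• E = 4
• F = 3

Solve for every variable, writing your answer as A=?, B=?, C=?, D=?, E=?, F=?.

C must be 5 (only option left). Remove 5 from D.
E has just one choice, so E = 4. So A, D can't be 4.
That leaves F = 3. So B can't be 3.
B must be 7 (only option left).
That leaves D = 2. Eliminate 2 elsewhere: A.
A's domain is down to {1}, so A = 1.

A=1, B=7, C=5, D=2, E=4, F=3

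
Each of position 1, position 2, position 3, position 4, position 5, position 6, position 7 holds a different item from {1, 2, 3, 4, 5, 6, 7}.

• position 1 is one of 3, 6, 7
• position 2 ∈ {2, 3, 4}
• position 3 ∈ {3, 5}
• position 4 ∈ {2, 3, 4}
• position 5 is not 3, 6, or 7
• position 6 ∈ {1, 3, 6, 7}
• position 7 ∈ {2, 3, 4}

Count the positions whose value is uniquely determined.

2

position 2, position 4, position 7 share exactly the 3 values {2, 3, 4}; by pigeonhole those values go to them, so strike 2, 3, 4 from position 1, position 3, position 5, position 6.
position 3 has just one choice, so position 3 = 5. Remove 5 from position 5.
position 5 has just one choice, so position 5 = 1. So position 6 can't be 1.
Determined: position 3=5, position 5=1. The other positions each still have more than one consistent value. That makes 2.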